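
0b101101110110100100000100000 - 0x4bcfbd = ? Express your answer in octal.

0o533674143

0b101101110110100100000100000 = 0o556644040 in octal.
0x4bcfbd = 0o22747675 in octal.
Subtract column by column in base 8:
  0-5 → 3 (borrow)
  4-7-1 → 4 (borrow)
  0-6-1 → 1 (borrow)
  4-7-1 → 4 (borrow)
  4-4-1 → 7 (borrow)
  6-7-1 → 6 (borrow)
  6-2-1 → 3
  5-2 → 3
  5-0 → 5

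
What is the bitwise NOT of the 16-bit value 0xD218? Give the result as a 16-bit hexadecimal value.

0x2DE7

Each hex digit d becomes F−d:
  D→2, 2→D, 1→E, 8→7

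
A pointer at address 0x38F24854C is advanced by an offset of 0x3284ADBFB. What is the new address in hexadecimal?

0x6B76F6147

Add column by column in base 16, right to left:
  C+B = 7 carry 1
  4+F+1 = 4 carry 1
  5+B+1 = 1 carry 1
  8+D+1 = 6 carry 1
  4+A+1 = F
  2+4 = 6
  F+8 = 7 carry 1
  8+2+1 = B
  3+3 = 6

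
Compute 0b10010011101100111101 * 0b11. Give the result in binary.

0b110111011000110110111

Multiply each base-2 digit by 3, carrying:
  1×3 = 3 → write 1 carry 1
  0×3+1 = 1 → write 1
  1×3 = 3 → write 1 carry 1
  1×3+1 = 4 → write 0 carry 2
  1×3+2 = 5 → write 1 carry 2
  1×3+2 = 5 → write 1 carry 2
  0×3+2 = 2 → write 0 carry 1
  0×3+1 = 1 → write 1
  1×3 = 3 → write 1 carry 1
  1×3+1 = 4 → write 0 carry 2
  0×3+2 = 2 → write 0 carry 1
  1×3+1 = 4 → write 0 carry 2
  1×3+2 = 5 → write 1 carry 2
  1×3+2 = 5 → write 1 carry 2
  0×3+2 = 2 → write 0 carry 1
  0×3+1 = 1 → write 1
  1×3 = 3 → write 1 carry 1
  0×3+1 = 1 → write 1
  0×3 = 0 → write 0
  1×3 = 3 → write 1 carry 1
  remaining carry: 1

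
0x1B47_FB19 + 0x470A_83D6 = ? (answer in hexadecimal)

0x62527EEF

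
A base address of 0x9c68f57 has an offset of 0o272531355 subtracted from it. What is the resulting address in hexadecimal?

0o272531355 = 0x2eab2ed in hexadecimal.
Subtract column by column in base 16:
  7-d → a (borrow)
  5-e-1 → 6 (borrow)
  f-2-1 → c
  8-b → d (borrow)
  6-a-1 → b (borrow)
  c-e-1 → d (borrow)
  9-2-1 → 6

0x6dbdc6a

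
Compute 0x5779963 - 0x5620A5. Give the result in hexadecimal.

0x52178BE

Subtract column by column in base 16:
  3-5 → E (borrow)
  6-A-1 → B (borrow)
  9-0-1 → 8
  9-2 → 7
  7-6 → 1
  7-5 → 2
  5-0 → 5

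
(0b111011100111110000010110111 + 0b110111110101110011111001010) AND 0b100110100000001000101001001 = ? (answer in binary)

Add column by column in base 2, right to left:
  1+0 = 1
  1+1 = 0 carry 1
  1+0+1 = 0 carry 1
  0+1+1 = 0 carry 1
  1+0+1 = 0 carry 1
  1+0+1 = 0 carry 1
  0+1+1 = 0 carry 1
  1+1+1 = 1 carry 1
  0+1+1 = 0 carry 1
  0+1+1 = 0 carry 1
  0+1+1 = 0 carry 1
  0+0+1 = 1
  0+0 = 0
  1+1 = 0 carry 1
  1+1+1 = 1 carry 1
  1+1+1 = 1 carry 1
  1+0+1 = 0 carry 1
  1+1+1 = 1 carry 1
  0+0+1 = 1
  0+1 = 1
  1+1 = 0 carry 1
  1+1+1 = 1 carry 1
  1+1+1 = 1 carry 1
  0+1+1 = 0 carry 1
  1+0+1 = 0 carry 1
  1+1+1 = 1 carry 1
  1+1+1 = 1 carry 1
  final carry 1
Sum = 0b1110011011101100100010000001; now AND with 0b100110100000001000101001001:
  1110011011101100100010000001
& 0100110100000001000101001001
= 0100010000000000000000000001

0b100010000000000000000000001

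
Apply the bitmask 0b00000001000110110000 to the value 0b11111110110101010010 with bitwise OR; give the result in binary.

OR bit by bit (1 where either bit is 1):
  11111110110101010010
| 00000001000110110000
= 11111111110111110010

0b11111111110111110010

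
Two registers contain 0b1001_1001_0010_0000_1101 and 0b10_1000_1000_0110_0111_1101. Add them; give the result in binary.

0b1100100001100010001010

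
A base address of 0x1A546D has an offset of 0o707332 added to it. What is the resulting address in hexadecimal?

0o707332 = 0x38EDA in hexadecimal.
Add column by column in base 16, right to left:
  D+A = 7 carry 1
  6+D+1 = 4 carry 1
  4+E+1 = 3 carry 1
  5+8+1 = E
  A+3 = D
  1+0 = 1

0x1DE347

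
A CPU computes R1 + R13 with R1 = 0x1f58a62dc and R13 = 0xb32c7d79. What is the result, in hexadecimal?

Add column by column in base 16, right to left:
  c+9 = 5 carry 1
  d+7+1 = 5 carry 1
  2+d+1 = 0 carry 1
  6+7+1 = e
  a+c = 6 carry 1
  8+2+1 = b
  5+3 = 8
  f+b = a carry 1
  1+0+1 = 2

0x2a8b6e055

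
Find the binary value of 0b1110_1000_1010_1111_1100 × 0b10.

0b111010001010111111000

Multiply each base-2 digit by 2, carrying:
  0×2 = 0 → write 0
  0×2 = 0 → write 0
  1×2 = 2 → write 0 carry 1
  1×2+1 = 3 → write 1 carry 1
  1×2+1 = 3 → write 1 carry 1
  1×2+1 = 3 → write 1 carry 1
  1×2+1 = 3 → write 1 carry 1
  1×2+1 = 3 → write 1 carry 1
  0×2+1 = 1 → write 1
  1×2 = 2 → write 0 carry 1
  0×2+1 = 1 → write 1
  1×2 = 2 → write 0 carry 1
  0×2+1 = 1 → write 1
  0×2 = 0 → write 0
  0×2 = 0 → write 0
  1×2 = 2 → write 0 carry 1
  0×2+1 = 1 → write 1
  1×2 = 2 → write 0 carry 1
  1×2+1 = 3 → write 1 carry 1
  1×2+1 = 3 → write 1 carry 1
  remaining carry: 1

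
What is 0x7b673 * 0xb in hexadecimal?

Multiply each base-16 digit by 11, carrying:
  3×11 = 33 → write 1 carry 2
  7×11+2 = 79 → write f carry 4
  6×11+4 = 70 → write 6 carry 4
  b×11+4 = 125 → write d carry 7
  7×11+7 = 84 → write 4 carry 5
  remaining carry: 5

0x54d6f1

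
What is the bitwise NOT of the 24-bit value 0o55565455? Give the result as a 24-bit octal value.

0o22212322

Each oct digit d becomes 7−d:
  5→2, 5→2, 5→2, 6→1, 5→2, 4→3, 5→2, 5→2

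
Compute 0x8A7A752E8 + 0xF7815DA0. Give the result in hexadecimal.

Add column by column in base 16, right to left:
  8+0 = 8
  E+A = 8 carry 1
  2+D+1 = 0 carry 1
  5+5+1 = B
  7+1 = 8
  A+8 = 2 carry 1
  7+7+1 = F
  A+F = 9 carry 1
  8+0+1 = 9

0x99F28B088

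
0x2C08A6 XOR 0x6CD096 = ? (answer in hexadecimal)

0x40D830

XOR each hex digit independently (no carries):
  2^6=4, C^C=0, 0^D=D, 8^0=8, A^9=3, 6^6=0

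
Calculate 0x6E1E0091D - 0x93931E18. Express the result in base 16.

0x64E4CEB05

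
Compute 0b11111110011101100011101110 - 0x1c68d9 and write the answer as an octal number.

0o367270025

0b11111110011101100011101110 = 0o376354356 in octal.
0x1c68d9 = 0o7064331 in octal.
Subtract column by column in base 8:
  6-1 → 5
  5-3 → 2
  3-3 → 0
  4-4 → 0
  5-6 → 7 (borrow)
  3-0-1 → 2
  6-7 → 7 (borrow)
  7-0-1 → 6
  3-0 → 3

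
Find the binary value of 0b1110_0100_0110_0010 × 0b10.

0b11100100011000100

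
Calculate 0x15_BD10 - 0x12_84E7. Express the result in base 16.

0x33829

Subtract column by column in base 16:
  0-7 → 9 (borrow)
  1-E-1 → 2 (borrow)
  D-4-1 → 8
  B-8 → 3
  5-2 → 3
  1-1 → 0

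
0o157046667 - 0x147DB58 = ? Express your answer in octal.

0x147DB58 = 0o121755530 in octal.
Subtract column by column in base 8:
  7-0 → 7
  6-3 → 3
  6-5 → 1
  6-5 → 1
  4-5 → 7 (borrow)
  0-7-1 → 0 (borrow)
  7-1-1 → 5
  5-2 → 3
  1-1 → 0

0o35071137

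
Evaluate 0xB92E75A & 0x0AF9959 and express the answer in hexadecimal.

0x0828158

AND each hex digit independently (no carries):
  B&0=0, 9&A=8, 2&F=2, E&9=8, 7&9=1, 5&5=5, A&9=8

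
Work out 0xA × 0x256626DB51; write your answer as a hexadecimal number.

0x175FD84912A

Multiply each base-16 digit by 10, carrying:
  1×10 = 10 → write A
  5×10 = 50 → write 2 carry 3
  B×10+3 = 113 → write 1 carry 7
  D×10+7 = 137 → write 9 carry 8
  6×10+8 = 68 → write 4 carry 4
  2×10+4 = 24 → write 8 carry 1
  6×10+1 = 61 → write D carry 3
  6×10+3 = 63 → write F carry 3
  5×10+3 = 53 → write 5 carry 3
  2×10+3 = 23 → write 7 carry 1
  remaining carry: 1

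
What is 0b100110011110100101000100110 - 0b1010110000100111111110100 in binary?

Subtract column by column in base 2:
  0-0 → 0
  1-0 → 1
  1-1 → 0
  0-0 → 0
  0-1 → 1 (borrow)
  1-1-1 → 1 (borrow)
  0-1-1 → 0 (borrow)
  0-1-1 → 0 (borrow)
  0-1-1 → 0 (borrow)
  1-1-1 → 1 (borrow)
  0-1-1 → 0 (borrow)
  1-1-1 → 1 (borrow)
  0-0-1 → 1 (borrow)
  0-0-1 → 1 (borrow)
  1-1-1 → 1 (borrow)
  0-0-1 → 1 (borrow)
  1-0-1 → 0
  1-0 → 1
  1-0 → 1
  1-1 → 0
  0-1 → 1 (borrow)
  0-0-1 → 1 (borrow)
  1-1-1 → 1 (borrow)
  1-0-1 → 0
  0-1 → 1 (borrow)
  0-0-1 → 1 (borrow)
  1-0-1 → 0

0b11011101101111101000110010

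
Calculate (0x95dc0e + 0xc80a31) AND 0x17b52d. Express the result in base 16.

Add column by column in base 16, right to left:
  e+1 = f
  0+3 = 3
  c+a = 6 carry 1
  d+0+1 = e
  5+8 = d
  9+c = 5 carry 1
  final carry 1
Sum = 0x15de63f; now AND with 0x17b52d:
  1&0=0, 5&1=1, d&7=5, e&b=a, 6&5=4, 3&2=2, f&d=d

0x15a42d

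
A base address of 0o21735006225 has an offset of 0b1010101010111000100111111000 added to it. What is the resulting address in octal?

0o23207713215

0b1010101010111000100111111000 = 0o1252704770 in octal.
Add column by column in base 8, right to left:
  5+0 = 5
  2+7 = 1 carry 1
  2+7+1 = 2 carry 1
  6+4+1 = 3 carry 1
  0+0+1 = 1
  0+7 = 7
  5+2 = 7
  3+5 = 0 carry 1
  7+2+1 = 2 carry 1
  1+1+1 = 3
  2+0 = 2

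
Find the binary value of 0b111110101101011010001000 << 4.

0b1111101011010110100010000000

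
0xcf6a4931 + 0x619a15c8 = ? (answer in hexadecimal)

0x131045ef9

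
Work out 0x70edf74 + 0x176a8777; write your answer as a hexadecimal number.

Add column by column in base 16, right to left:
  4+7 = b
  7+7 = e
  f+7 = 6 carry 1
  d+8+1 = 6 carry 1
  e+a+1 = 9 carry 1
  0+6+1 = 7
  7+7 = e
  0+1 = 1

0x1e7966eb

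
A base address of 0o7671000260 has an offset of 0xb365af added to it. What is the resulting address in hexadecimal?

0o7671000260 = 0x3ee400b0 in hexadecimal.
Add column by column in base 16, right to left:
  0+f = f
  b+a = 5 carry 1
  0+5+1 = 6
  0+6 = 6
  4+3 = 7
  e+b = 9 carry 1
  e+0+1 = f
  3+0 = 3

0x3f97665f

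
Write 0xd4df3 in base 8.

0o3246763

Expand each hex digit to 4 bits: d=1101 4=0100 d=1101 f=1111 3=0011.
Group the bits in threes: 011 010 100 110 111 110 011 → 3246763.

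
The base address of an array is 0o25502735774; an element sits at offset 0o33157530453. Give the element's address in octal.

0o60662466447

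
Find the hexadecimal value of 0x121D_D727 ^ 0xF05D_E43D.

0xE240331A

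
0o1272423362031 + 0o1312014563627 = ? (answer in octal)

0o2604440145660

Add column by column in base 8, right to left:
  1+7 = 0 carry 1
  3+2+1 = 6
  0+6 = 6
  2+3 = 5
  6+6 = 4 carry 1
  3+5+1 = 1 carry 1
  3+4+1 = 0 carry 1
  2+1+1 = 4
  4+0 = 4
  2+2 = 4
  7+1 = 0 carry 1
  2+3+1 = 6
  1+1 = 2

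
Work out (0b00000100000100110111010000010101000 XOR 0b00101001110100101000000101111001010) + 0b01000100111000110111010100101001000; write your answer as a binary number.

First 0b00000100000100110111010000010101000 XOR 0b00101001110100101000000101111001010 = 0b00101101110000011111010101101100010.
Add column by column in base 2, right to left:
  0+0 = 0
  1+0 = 1
  0+0 = 0
  0+1 = 1
  0+0 = 0
  1+0 = 1
  1+1 = 0 carry 1
  0+0+1 = 1
  1+1 = 0 carry 1
  1+0+1 = 0 carry 1
  0+0+1 = 1
  1+1 = 0 carry 1
  0+0+1 = 1
  1+1 = 0 carry 1
  0+0+1 = 1
  1+1 = 0 carry 1
  1+1+1 = 1 carry 1
  1+1+1 = 1 carry 1
  1+0+1 = 0 carry 1
  1+1+1 = 1 carry 1
  0+1+1 = 0 carry 1
  0+0+1 = 1
  0+0 = 0
  0+0 = 0
  0+1 = 1
  1+1 = 0 carry 1
  1+1+1 = 1 carry 1
  1+0+1 = 0 carry 1
  0+0+1 = 1
  1+1 = 0 carry 1
  1+0+1 = 0 carry 1
  0+0+1 = 1
  1+0 = 1
  0+1 = 1

0b1110010101001010110101010010101010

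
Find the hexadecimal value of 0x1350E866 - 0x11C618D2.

Subtract column by column in base 16:
  6-2 → 4
  6-D → 9 (borrow)
  8-8-1 → F (borrow)
  E-1-1 → C
  0-6 → A (borrow)
  5-C-1 → 8 (borrow)
  3-1-1 → 1
  1-1 → 0

0x18ACF94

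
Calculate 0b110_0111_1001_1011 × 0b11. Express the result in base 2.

Multiply each base-2 digit by 3, carrying:
  1×3 = 3 → write 1 carry 1
  1×3+1 = 4 → write 0 carry 2
  0×3+2 = 2 → write 0 carry 1
  1×3+1 = 4 → write 0 carry 2
  1×3+2 = 5 → write 1 carry 2
  0×3+2 = 2 → write 0 carry 1
  0×3+1 = 1 → write 1
  1×3 = 3 → write 1 carry 1
  1×3+1 = 4 → write 0 carry 2
  1×3+2 = 5 → write 1 carry 2
  1×3+2 = 5 → write 1 carry 2
  0×3+2 = 2 → write 0 carry 1
  0×3+1 = 1 → write 1
  1×3 = 3 → write 1 carry 1
  1×3+1 = 4 → write 0 carry 2
  remaining carry: 10

0b10011011011010001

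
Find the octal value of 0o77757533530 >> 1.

0o37767655654

1 bits is not a whole number of base-8 digits; in binary: 111111111101111101011011101011000 >> 1 = 11111111110111110101101110101100.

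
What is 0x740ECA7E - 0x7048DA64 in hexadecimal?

0x3C5F01A

Subtract column by column in base 16:
  E-4 → A
  7-6 → 1
  A-A → 0
  C-D → F (borrow)
  E-8-1 → 5
  0-4 → C (borrow)
  4-0-1 → 3
  7-7 → 0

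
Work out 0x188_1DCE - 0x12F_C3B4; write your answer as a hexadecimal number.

Subtract column by column in base 16:
  E-4 → A
  C-B → 1
  D-3 → A
  1-C → 5 (borrow)
  8-F-1 → 8 (borrow)
  8-2-1 → 5
  1-1 → 0

0x585A1A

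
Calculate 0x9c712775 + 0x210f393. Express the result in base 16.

0x9e821b08

Add column by column in base 16, right to left:
  5+3 = 8
  7+9 = 0 carry 1
  7+3+1 = b
  2+f = 1 carry 1
  1+0+1 = 2
  7+1 = 8
  c+2 = e
  9+0 = 9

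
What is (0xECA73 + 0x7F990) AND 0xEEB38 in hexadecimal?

Add column by column in base 16, right to left:
  3+0 = 3
  7+9 = 0 carry 1
  A+9+1 = 4 carry 1
  C+F+1 = C carry 1
  E+7+1 = 6 carry 1
  final carry 1
Sum = 0x16C403; now AND with 0xEEB38:
  1&0=0, 6&E=6, C&E=C, 4&B=0, 0&3=0, 3&8=0

0x6C000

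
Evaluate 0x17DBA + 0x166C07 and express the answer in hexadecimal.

Add column by column in base 16, right to left:
  A+7 = 1 carry 1
  B+0+1 = C
  D+C = 9 carry 1
  7+6+1 = E
  1+6 = 7
  0+1 = 1

0x17E9C1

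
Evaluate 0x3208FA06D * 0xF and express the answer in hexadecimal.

0x2EE86A6663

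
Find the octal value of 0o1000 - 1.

The trailing 3 digits are 0, so subtracting 1 borrows through: they become 7 and the next digit up decrements.

0o777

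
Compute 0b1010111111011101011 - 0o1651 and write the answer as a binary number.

0b1010111101101000010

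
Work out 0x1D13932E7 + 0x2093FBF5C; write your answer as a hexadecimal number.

0x3DA78F243

Add column by column in base 16, right to left:
  7+C = 3 carry 1
  E+5+1 = 4 carry 1
  2+F+1 = 2 carry 1
  3+B+1 = F
  9+F = 8 carry 1
  3+3+1 = 7
  1+9 = A
  D+0 = D
  1+2 = 3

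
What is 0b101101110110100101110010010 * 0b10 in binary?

Multiply each base-2 digit by 2, carrying:
  0×2 = 0 → write 0
  1×2 = 2 → write 0 carry 1
  0×2+1 = 1 → write 1
  0×2 = 0 → write 0
  1×2 = 2 → write 0 carry 1
  0×2+1 = 1 → write 1
  0×2 = 0 → write 0
  1×2 = 2 → write 0 carry 1
  1×2+1 = 3 → write 1 carry 1
  1×2+1 = 3 → write 1 carry 1
  0×2+1 = 1 → write 1
  1×2 = 2 → write 0 carry 1
  0×2+1 = 1 → write 1
  0×2 = 0 → write 0
  1×2 = 2 → write 0 carry 1
  0×2+1 = 1 → write 1
  1×2 = 2 → write 0 carry 1
  1×2+1 = 3 → write 1 carry 1
  0×2+1 = 1 → write 1
  1×2 = 2 → write 0 carry 1
  1×2+1 = 3 → write 1 carry 1
  1×2+1 = 3 → write 1 carry 1
  0×2+1 = 1 → write 1
  1×2 = 2 → write 0 carry 1
  1×2+1 = 3 → write 1 carry 1
  0×2+1 = 1 → write 1
  1×2 = 2 → write 0 carry 1
  remaining carry: 1

0b1011011101101001011100100100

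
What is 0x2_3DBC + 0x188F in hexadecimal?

0x2564B

Add column by column in base 16, right to left:
  C+F = B carry 1
  B+8+1 = 4 carry 1
  D+8+1 = 6 carry 1
  3+1+1 = 5
  2+0 = 2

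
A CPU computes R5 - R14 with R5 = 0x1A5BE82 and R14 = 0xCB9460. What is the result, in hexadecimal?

Subtract column by column in base 16:
  2-0 → 2
  8-6 → 2
  E-4 → A
  B-9 → 2
  5-B → A (borrow)
  A-C-1 → D (borrow)
  1-0-1 → 0

0xDA2A22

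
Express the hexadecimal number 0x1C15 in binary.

0b1110000010101

Expand each hex digit to 4 bits: 1=0001 C=1100 1=0001 5=0101.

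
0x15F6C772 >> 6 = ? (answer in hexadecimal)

0x57DB1D

6 bits is not a whole number of base-16 digits; in binary: 10101111101101100011101110010 >> 6 = 10101111101101100011101.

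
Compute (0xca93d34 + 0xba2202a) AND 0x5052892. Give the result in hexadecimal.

Add column by column in base 16, right to left:
  4+a = e
  3+2 = 5
  d+0 = d
  3+2 = 5
  9+2 = b
  a+a = 4 carry 1
  c+b+1 = 8 carry 1
  final carry 1
Sum = 0x184b5d5e; now AND with 0x5052892:
  1&0=0, 8&5=0, 4&0=0, b&5=1, 5&2=0, d&8=8, 5&9=1, e&2=2

0x10812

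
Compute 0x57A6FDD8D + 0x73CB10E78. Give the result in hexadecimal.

0xCB720EC05

Add column by column in base 16, right to left:
  D+8 = 5 carry 1
  8+7+1 = 0 carry 1
  D+E+1 = C carry 1
  D+0+1 = E
  F+1 = 0 carry 1
  6+B+1 = 2 carry 1
  A+C+1 = 7 carry 1
  7+3+1 = B
  5+7 = C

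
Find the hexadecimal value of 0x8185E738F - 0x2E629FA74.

0x53234791B

Subtract column by column in base 16:
  F-4 → B
  8-7 → 1
  3-A → 9 (borrow)
  7-F-1 → 7 (borrow)
  E-9-1 → 4
  5-2 → 3
  8-6 → 2
  1-E → 3 (borrow)
  8-2-1 → 5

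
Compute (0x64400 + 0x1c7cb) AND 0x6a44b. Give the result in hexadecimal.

Add column by column in base 16, right to left:
  0+b = b
  0+c = c
  4+7 = b
  4+c = 0 carry 1
  6+1+1 = 8
Sum = 0x80bcb; now AND with 0x6a44b:
  8&6=0, 0&a=0, b&4=0, c&4=4, b&b=b

0x4b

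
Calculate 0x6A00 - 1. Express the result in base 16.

0x69FF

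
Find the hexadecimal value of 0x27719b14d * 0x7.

0x1141b3d91b

Multiply each base-16 digit by 7, carrying:
  d×7 = 91 → write b carry 5
  4×7+5 = 33 → write 1 carry 2
  1×7+2 = 9 → write 9
  b×7 = 77 → write d carry 4
  9×7+4 = 67 → write 3 carry 4
  1×7+4 = 11 → write b
  7×7 = 49 → write 1 carry 3
  7×7+3 = 52 → write 4 carry 3
  2×7+3 = 17 → write 1 carry 1
  remaining carry: 1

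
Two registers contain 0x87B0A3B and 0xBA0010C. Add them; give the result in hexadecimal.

Add column by column in base 16, right to left:
  B+C = 7 carry 1
  3+0+1 = 4
  A+1 = B
  0+0 = 0
  B+0 = B
  7+A = 1 carry 1
  8+B+1 = 4 carry 1
  final carry 1

0x141B0B47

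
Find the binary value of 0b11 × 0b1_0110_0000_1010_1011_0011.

Multiply each base-2 digit by 3, carrying:
  1×3 = 3 → write 1 carry 1
  1×3+1 = 4 → write 0 carry 2
  0×3+2 = 2 → write 0 carry 1
  0×3+1 = 1 → write 1
  1×3 = 3 → write 1 carry 1
  1×3+1 = 4 → write 0 carry 2
  0×3+2 = 2 → write 0 carry 1
  1×3+1 = 4 → write 0 carry 2
  0×3+2 = 2 → write 0 carry 1
  1×3+1 = 4 → write 0 carry 2
  0×3+2 = 2 → write 0 carry 1
  1×3+1 = 4 → write 0 carry 2
  0×3+2 = 2 → write 0 carry 1
  0×3+1 = 1 → write 1
  0×3 = 0 → write 0
  0×3 = 0 → write 0
  0×3 = 0 → write 0
  1×3 = 3 → write 1 carry 1
  1×3+1 = 4 → write 0 carry 2
  0×3+2 = 2 → write 0 carry 1
  1×3+1 = 4 → write 0 carry 2
  remaining carry: 10

0b10000100010000000011001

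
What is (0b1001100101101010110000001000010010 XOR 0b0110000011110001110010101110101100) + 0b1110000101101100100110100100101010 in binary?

First 0b1001100101101010110000001000010010 XOR 0b0110000011110001110010101110101100 = 0b1111100110011011000010100110111110.
Add column by column in base 2, right to left:
  0+0 = 0
  1+1 = 0 carry 1
  1+0+1 = 0 carry 1
  1+1+1 = 1 carry 1
  1+0+1 = 0 carry 1
  1+1+1 = 1 carry 1
  0+0+1 = 1
  1+0 = 1
  1+1 = 0 carry 1
  0+0+1 = 1
  0+0 = 0
  1+1 = 0 carry 1
  0+0+1 = 1
  1+1 = 0 carry 1
  0+1+1 = 0 carry 1
  0+0+1 = 1
  0+0 = 0
  0+1 = 1
  1+0 = 1
  1+0 = 1
  0+1 = 1
  1+1 = 0 carry 1
  1+0+1 = 0 carry 1
  0+1+1 = 0 carry 1
  0+1+1 = 0 carry 1
  1+0+1 = 0 carry 1
  1+1+1 = 1 carry 1
  0+0+1 = 1
  0+0 = 0
  1+0 = 1
  1+0 = 1
  1+1 = 0 carry 1
  1+1+1 = 1 carry 1
  1+1+1 = 1 carry 1
  final carry 1

0b11101101100000111101001001011101000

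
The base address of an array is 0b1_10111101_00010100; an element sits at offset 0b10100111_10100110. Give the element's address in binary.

Add column by column in base 2, right to left:
  0+0 = 0
  0+1 = 1
  1+1 = 0 carry 1
  0+0+1 = 1
  1+0 = 1
  0+1 = 1
  0+0 = 0
  0+1 = 1
  1+1 = 0 carry 1
  0+1+1 = 0 carry 1
  1+1+1 = 1 carry 1
  1+0+1 = 0 carry 1
  1+0+1 = 0 carry 1
  1+1+1 = 1 carry 1
  0+0+1 = 1
  1+1 = 0 carry 1
  1+0+1 = 0 carry 1
  final carry 1

0b100110010010111010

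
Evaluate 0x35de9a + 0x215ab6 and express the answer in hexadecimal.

0x573950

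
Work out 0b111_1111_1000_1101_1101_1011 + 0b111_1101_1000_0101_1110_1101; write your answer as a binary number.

0b111111010001001111001000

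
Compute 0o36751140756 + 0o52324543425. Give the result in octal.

0o111275704403

Add column by column in base 8, right to left:
  6+5 = 3 carry 1
  5+2+1 = 0 carry 1
  7+4+1 = 4 carry 1
  0+3+1 = 4
  4+4 = 0 carry 1
  1+5+1 = 7
  1+4 = 5
  5+2 = 7
  7+3 = 2 carry 1
  6+2+1 = 1 carry 1
  3+5+1 = 1 carry 1
  final carry 1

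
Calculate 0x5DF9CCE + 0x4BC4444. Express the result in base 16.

Add column by column in base 16, right to left:
  E+4 = 2 carry 1
  C+4+1 = 1 carry 1
  C+4+1 = 1 carry 1
  9+4+1 = E
  F+C = B carry 1
  D+B+1 = 9 carry 1
  5+4+1 = A

0xA9BE112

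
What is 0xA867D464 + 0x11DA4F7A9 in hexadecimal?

Add column by column in base 16, right to left:
  4+9 = D
  6+A = 0 carry 1
  4+7+1 = C
  D+F = C carry 1
  7+4+1 = C
  6+A = 0 carry 1
  8+D+1 = 6 carry 1
  A+1+1 = C
  0+1 = 1

0x1C60CCC0D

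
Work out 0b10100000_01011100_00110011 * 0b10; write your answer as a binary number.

0b1010000001011100001100110

Multiply each base-2 digit by 2, carrying:
  1×2 = 2 → write 0 carry 1
  1×2+1 = 3 → write 1 carry 1
  0×2+1 = 1 → write 1
  0×2 = 0 → write 0
  1×2 = 2 → write 0 carry 1
  1×2+1 = 3 → write 1 carry 1
  0×2+1 = 1 → write 1
  0×2 = 0 → write 0
  0×2 = 0 → write 0
  0×2 = 0 → write 0
  1×2 = 2 → write 0 carry 1
  1×2+1 = 3 → write 1 carry 1
  1×2+1 = 3 → write 1 carry 1
  0×2+1 = 1 → write 1
  1×2 = 2 → write 0 carry 1
  0×2+1 = 1 → write 1
  0×2 = 0 → write 0
  0×2 = 0 → write 0
  0×2 = 0 → write 0
  0×2 = 0 → write 0
  0×2 = 0 → write 0
  1×2 = 2 → write 0 carry 1
  0×2+1 = 1 → write 1
  1×2 = 2 → write 0 carry 1
  remaining carry: 1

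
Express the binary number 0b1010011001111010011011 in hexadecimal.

0x299E9B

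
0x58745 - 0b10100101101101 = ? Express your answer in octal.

0x58745 = 0o1303505 in octal.
0b10100101101101 = 0o24555 in octal.
Subtract column by column in base 8:
  5-5 → 0
  0-5 → 3 (borrow)
  5-5-1 → 7 (borrow)
  3-4-1 → 6 (borrow)
  0-2-1 → 5 (borrow)
  3-0-1 → 2
  1-0 → 1

0o1256730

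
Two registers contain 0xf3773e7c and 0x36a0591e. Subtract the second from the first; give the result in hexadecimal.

Subtract column by column in base 16:
  c-e → e (borrow)
  7-1-1 → 5
  e-9 → 5
  3-5 → e (borrow)
  7-0-1 → 6
  7-a → d (borrow)
  3-6-1 → c (borrow)
  f-3-1 → b

0xbcd6e55e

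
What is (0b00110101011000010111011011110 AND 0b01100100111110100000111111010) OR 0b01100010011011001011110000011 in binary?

0b1100110011011001011111011011

0b00110101011000010111011011110 AND 0b01100100111110100000111111010 = 0b00100100011000000000011011010.
Then OR with 0b01100010011011001011110000011.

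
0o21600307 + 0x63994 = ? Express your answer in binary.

0o21600307 = 0b10001110000000011000111 in binary.
0x63994 = 0b1100011100110010100 in binary.
Add column by column in base 2, right to left:
  1+0 = 1
  1+0 = 1
  1+1 = 0 carry 1
  0+0+1 = 1
  0+1 = 1
  0+0 = 0
  1+0 = 1
  1+1 = 0 carry 1
  0+1+1 = 0 carry 1
  0+0+1 = 1
  0+0 = 0
  0+1 = 1
  0+1 = 1
  0+1 = 1
  0+0 = 0
  0+0 = 0
  1+0 = 1
  1+1 = 0 carry 1
  1+1+1 = 1 carry 1
  0+0+1 = 1
  0+0 = 0
  0+0 = 0
  1+0 = 1

0b10011010011101001011011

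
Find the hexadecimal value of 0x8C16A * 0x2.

0x1182D4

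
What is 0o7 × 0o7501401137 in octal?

Multiply each base-8 digit by 7, carrying:
  7×7 = 49 → write 1 carry 6
  3×7+6 = 27 → write 3 carry 3
  1×7+3 = 10 → write 2 carry 1
  1×7+1 = 8 → write 0 carry 1
  0×7+1 = 1 → write 1
  4×7 = 28 → write 4 carry 3
  1×7+3 = 10 → write 2 carry 1
  0×7+1 = 1 → write 1
  5×7 = 35 → write 3 carry 4
  7×7+4 = 53 → write 5 carry 6
  remaining carry: 6

0o65312410231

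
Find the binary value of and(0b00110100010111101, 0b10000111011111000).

AND bit by bit (1 only where both bits are 1):
  00110100010111101
& 10000111011111000
= 00000100010111000

0b00000100010111000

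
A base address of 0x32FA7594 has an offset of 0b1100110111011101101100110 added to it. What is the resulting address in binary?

0x32FA7594 = 0b110010111110100111010110010100 in binary.
Add column by column in base 2, right to left:
  0+0 = 0
  0+1 = 1
  1+1 = 0 carry 1
  0+0+1 = 1
  1+0 = 1
  0+1 = 1
  0+1 = 1
  1+0 = 1
  1+1 = 0 carry 1
  0+1+1 = 0 carry 1
  1+0+1 = 0 carry 1
  0+1+1 = 0 carry 1
  1+1+1 = 1 carry 1
  1+1+1 = 1 carry 1
  1+0+1 = 0 carry 1
  0+1+1 = 0 carry 1
  0+1+1 = 0 carry 1
  1+1+1 = 1 carry 1
  0+0+1 = 1
  1+1 = 0 carry 1
  1+1+1 = 1 carry 1
  1+0+1 = 0 carry 1
  1+0+1 = 0 carry 1
  1+1+1 = 1 carry 1
  0+1+1 = 0 carry 1
  1+0+1 = 0 carry 1
  0+0+1 = 1
  0+0 = 0
  1+0 = 1
  1+0 = 1

0b110100100101100011000011111010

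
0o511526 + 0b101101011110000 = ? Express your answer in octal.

0b101101011110000 = 0o55360 in octal.
Add column by column in base 8, right to left:
  6+0 = 6
  2+6 = 0 carry 1
  5+3+1 = 1 carry 1
  1+5+1 = 7
  1+5 = 6
  5+0 = 5

0o567106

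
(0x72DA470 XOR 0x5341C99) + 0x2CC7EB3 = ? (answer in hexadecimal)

First 0x72DA470 XOR 0x5341C99 = 0x219B8E9.
Add column by column in base 16, right to left:
  9+3 = C
  E+B = 9 carry 1
  8+E+1 = 7 carry 1
  B+7+1 = 3 carry 1
  9+C+1 = 6 carry 1
  1+C+1 = E
  2+2 = 4

0x4E6379C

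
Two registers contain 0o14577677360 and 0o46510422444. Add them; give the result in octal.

0o63310322024

Add column by column in base 8, right to left:
  0+4 = 4
  6+4 = 2 carry 1
  3+4+1 = 0 carry 1
  7+2+1 = 2 carry 1
  7+2+1 = 2 carry 1
  6+4+1 = 3 carry 1
  7+0+1 = 0 carry 1
  7+1+1 = 1 carry 1
  5+5+1 = 3 carry 1
  4+6+1 = 3 carry 1
  1+4+1 = 6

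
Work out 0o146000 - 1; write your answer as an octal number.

The trailing 3 digits are 0, so subtracting 1 borrows through: they become 7 and the next digit up decrements.

0o145777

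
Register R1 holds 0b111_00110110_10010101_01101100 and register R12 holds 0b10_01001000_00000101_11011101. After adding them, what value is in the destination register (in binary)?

0b1001011111101001101101001001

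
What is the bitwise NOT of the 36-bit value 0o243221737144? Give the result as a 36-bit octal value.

0o534556040633

Each oct digit d becomes 7−d:
  2→5, 4→3, 3→4, 2→5, 2→5, 1→6, 7→0, 3→4, 7→0, 1→6, 4→3, 4→3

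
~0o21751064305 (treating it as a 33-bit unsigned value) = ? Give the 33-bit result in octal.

0o56026713472

Each oct digit d becomes 7−d:
  2→5, 1→6, 7→0, 5→2, 1→6, 0→7, 6→1, 4→3, 3→4, 0→7, 5→2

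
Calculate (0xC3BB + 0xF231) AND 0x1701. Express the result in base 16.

0x1500

Add column by column in base 16, right to left:
  B+1 = C
  B+3 = E
  3+2 = 5
  C+F = B carry 1
  final carry 1
Sum = 0x1B5EC; now AND with 0x1701:
  1&0=0, B&1=1, 5&7=5, E&0=0, C&1=0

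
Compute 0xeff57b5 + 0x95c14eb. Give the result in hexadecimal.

Add column by column in base 16, right to left:
  5+b = 0 carry 1
  b+e+1 = a carry 1
  7+4+1 = c
  5+1 = 6
  f+c = b carry 1
  f+5+1 = 5 carry 1
  e+9+1 = 8 carry 1
  final carry 1

0x185b6ca0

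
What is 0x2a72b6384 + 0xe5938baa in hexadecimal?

0x38cbeef2e

Add column by column in base 16, right to left:
  4+a = e
  8+a = 2 carry 1
  3+b+1 = f
  6+8 = e
  b+3 = e
  2+9 = b
  7+5 = c
  a+e = 8 carry 1
  2+0+1 = 3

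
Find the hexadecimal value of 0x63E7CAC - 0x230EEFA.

Subtract column by column in base 16:
  C-A → 2
  A-F → B (borrow)
  C-E-1 → D (borrow)
  7-E-1 → 8 (borrow)
  E-0-1 → D
  3-3 → 0
  6-2 → 4

0x40D8DB2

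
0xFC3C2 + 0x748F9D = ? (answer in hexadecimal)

0x84535F

Add column by column in base 16, right to left:
  2+D = F
  C+9 = 5 carry 1
  3+F+1 = 3 carry 1
  C+8+1 = 5 carry 1
  F+4+1 = 4 carry 1
  0+7+1 = 8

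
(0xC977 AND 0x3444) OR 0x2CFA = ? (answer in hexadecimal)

0x2CFE

0xC977 AND 0x3444 = 0x0044.
Then OR with 0x2CFA.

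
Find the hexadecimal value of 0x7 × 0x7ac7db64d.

Multiply each base-16 digit by 7, carrying:
  d×7 = 91 → write b carry 5
  4×7+5 = 33 → write 1 carry 2
  6×7+2 = 44 → write c carry 2
  b×7+2 = 79 → write f carry 4
  d×7+4 = 95 → write f carry 5
  7×7+5 = 54 → write 6 carry 3
  c×7+3 = 87 → write 7 carry 5
  a×7+5 = 75 → write b carry 4
  7×7+4 = 53 → write 5 carry 3
  remaining carry: 3

0x35b76ffc1b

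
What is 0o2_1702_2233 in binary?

Each octal digit is 3 bits: 2=010 1=001 7=111 0=000 2=010 2=010 2=010 3=011 3=011.

0b10001111000010010010011011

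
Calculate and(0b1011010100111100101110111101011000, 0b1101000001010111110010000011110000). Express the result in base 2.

AND bit by bit (1 only where both bits are 1):
  1011010100111100101110111101011000
& 1101000001010111110010000011110000
= 1001000000010100100010000001010000

0b1001000000010100100010000001010000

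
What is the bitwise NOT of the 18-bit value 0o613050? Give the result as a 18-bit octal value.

Each oct digit d becomes 7−d:
  6→1, 1→6, 3→4, 0→7, 5→2, 0→7

0o164727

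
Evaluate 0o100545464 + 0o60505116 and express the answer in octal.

0o161252602

Add column by column in base 8, right to left:
  4+6 = 2 carry 1
  6+1+1 = 0 carry 1
  4+1+1 = 6
  5+5 = 2 carry 1
  4+0+1 = 5
  5+5 = 2 carry 1
  0+0+1 = 1
  0+6 = 6
  1+0 = 1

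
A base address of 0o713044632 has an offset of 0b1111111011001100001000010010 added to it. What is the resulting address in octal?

0b1111111011001100001000010010 = 0o1773141022 in octal.
Add column by column in base 8, right to left:
  2+2 = 4
  3+2 = 5
  6+0 = 6
  4+1 = 5
  4+4 = 0 carry 1
  0+1+1 = 2
  3+3 = 6
  1+7 = 0 carry 1
  7+7+1 = 7 carry 1
  0+1+1 = 2

0o2706205654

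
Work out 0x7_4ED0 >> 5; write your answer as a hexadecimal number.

0x3A76

5 bits is not a whole number of base-16 digits; in binary: 1110100111011010000 >> 5 = 11101001110110.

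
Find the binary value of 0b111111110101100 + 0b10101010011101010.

Add column by column in base 2, right to left:
  0+0 = 0
  0+1 = 1
  1+0 = 1
  1+1 = 0 carry 1
  0+0+1 = 1
  1+1 = 0 carry 1
  0+1+1 = 0 carry 1
  1+1+1 = 1 carry 1
  1+0+1 = 0 carry 1
  1+0+1 = 0 carry 1
  1+1+1 = 1 carry 1
  1+0+1 = 0 carry 1
  1+1+1 = 1 carry 1
  1+0+1 = 0 carry 1
  1+1+1 = 1 carry 1
  0+0+1 = 1
  0+1 = 1

0b11101010010010110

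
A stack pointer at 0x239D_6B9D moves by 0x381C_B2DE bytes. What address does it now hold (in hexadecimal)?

0x5BBA1E7B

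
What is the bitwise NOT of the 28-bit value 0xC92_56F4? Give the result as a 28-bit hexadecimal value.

Each hex digit d becomes F−d:
  C→3, 9→6, 2→D, 5→A, 6→9, F→0, 4→B

0x36DA90B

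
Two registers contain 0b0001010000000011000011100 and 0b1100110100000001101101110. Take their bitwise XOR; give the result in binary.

0b1101100100000010101110010

XOR bit by bit (1 where the bits differ):
  0001010000000011000011100
^ 1100110100000001101101110
= 1101100100000010101110010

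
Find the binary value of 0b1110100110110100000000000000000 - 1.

The trailing 17 digits are 0, so subtracting 1 borrows through: they become 1 and the next digit up decrements.

0b1110100110110011111111111111111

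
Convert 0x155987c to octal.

0o125314174

Expand each hex digit to 4 bits: 1=0001 5=0101 5=0101 9=1001 8=1000 7=0111 c=1100.
Group the bits in threes: 001 010 101 011 001 100 001 111 100 → 125314174.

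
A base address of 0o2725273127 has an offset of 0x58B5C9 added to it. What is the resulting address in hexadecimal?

0o2725273127 = 0x17557657 in hexadecimal.
Add column by column in base 16, right to left:
  7+9 = 0 carry 1
  5+C+1 = 2 carry 1
  6+5+1 = C
  7+B = 2 carry 1
  5+8+1 = E
  5+5 = A
  7+0 = 7
  1+0 = 1

0x17AE2C20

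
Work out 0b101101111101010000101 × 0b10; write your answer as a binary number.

Multiply each base-2 digit by 2, carrying:
  1×2 = 2 → write 0 carry 1
  0×2+1 = 1 → write 1
  1×2 = 2 → write 0 carry 1
  0×2+1 = 1 → write 1
  0×2 = 0 → write 0
  0×2 = 0 → write 0
  0×2 = 0 → write 0
  1×2 = 2 → write 0 carry 1
  0×2+1 = 1 → write 1
  1×2 = 2 → write 0 carry 1
  0×2+1 = 1 → write 1
  1×2 = 2 → write 0 carry 1
  1×2+1 = 3 → write 1 carry 1
  1×2+1 = 3 → write 1 carry 1
  1×2+1 = 3 → write 1 carry 1
  1×2+1 = 3 → write 1 carry 1
  0×2+1 = 1 → write 1
  1×2 = 2 → write 0 carry 1
  1×2+1 = 3 → write 1 carry 1
  0×2+1 = 1 → write 1
  1×2 = 2 → write 0 carry 1
  remaining carry: 1

0b1011011111010100001010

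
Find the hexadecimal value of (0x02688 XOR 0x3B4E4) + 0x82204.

First 0x02688 XOR 0x3B4E4 = 0x3926C.
Add column by column in base 16, right to left:
  C+4 = 0 carry 1
  6+0+1 = 7
  2+2 = 4
  9+2 = B
  3+8 = B

0xBB470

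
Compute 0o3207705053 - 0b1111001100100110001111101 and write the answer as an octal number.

0o3016236656

0b1111001100100110001111101 = 0o171446175 in octal.
Subtract column by column in base 8:
  3-5 → 6 (borrow)
  5-7-1 → 5 (borrow)
  0-1-1 → 6 (borrow)
  5-6-1 → 6 (borrow)
  0-4-1 → 3 (borrow)
  7-4-1 → 2
  7-1 → 6
  0-7 → 1 (borrow)
  2-1-1 → 0
  3-0 → 3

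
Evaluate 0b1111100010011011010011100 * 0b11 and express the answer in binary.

Multiply each base-2 digit by 3, carrying:
  0×3 = 0 → write 0
  0×3 = 0 → write 0
  1×3 = 3 → write 1 carry 1
  1×3+1 = 4 → write 0 carry 2
  1×3+2 = 5 → write 1 carry 2
  0×3+2 = 2 → write 0 carry 1
  0×3+1 = 1 → write 1
  1×3 = 3 → write 1 carry 1
  0×3+1 = 1 → write 1
  1×3 = 3 → write 1 carry 1
  1×3+1 = 4 → write 0 carry 2
  0×3+2 = 2 → write 0 carry 1
  1×3+1 = 4 → write 0 carry 2
  1×3+2 = 5 → write 1 carry 2
  0×3+2 = 2 → write 0 carry 1
  0×3+1 = 1 → write 1
  1×3 = 3 → write 1 carry 1
  0×3+1 = 1 → write 1
  0×3 = 0 → write 0
  0×3 = 0 → write 0
  1×3 = 3 → write 1 carry 1
  1×3+1 = 4 → write 0 carry 2
  1×3+2 = 5 → write 1 carry 2
  1×3+2 = 5 → write 1 carry 2
  1×3+2 = 5 → write 1 carry 2
  remaining carry: 10

0b101110100111010001111010100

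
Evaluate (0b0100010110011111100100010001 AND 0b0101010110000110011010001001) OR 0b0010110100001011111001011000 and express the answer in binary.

0b110110110001111111001011001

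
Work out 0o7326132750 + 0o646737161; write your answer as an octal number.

Add column by column in base 8, right to left:
  0+1 = 1
  5+6 = 3 carry 1
  7+1+1 = 1 carry 1
  2+7+1 = 2 carry 1
  3+3+1 = 7
  1+7 = 0 carry 1
  6+6+1 = 5 carry 1
  2+4+1 = 7
  3+6 = 1 carry 1
  7+0+1 = 0 carry 1
  final carry 1

0o10175072131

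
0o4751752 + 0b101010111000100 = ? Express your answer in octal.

0b101010111000100 = 0o52704 in octal.
Add column by column in base 8, right to left:
  2+4 = 6
  5+0 = 5
  7+7 = 6 carry 1
  1+2+1 = 4
  5+5 = 2 carry 1
  7+0+1 = 0 carry 1
  4+0+1 = 5

0o5024656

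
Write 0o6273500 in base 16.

0x197740

Each octal digit is 3 bits: 6=110 2=010 7=111 3=011 5=101 0=000 0=000.
Group the bits into nibbles: 0001 1001 0111 0111 0100 0000 → 197740.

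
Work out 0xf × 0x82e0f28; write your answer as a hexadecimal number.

Multiply each base-16 digit by 15, carrying:
  8×15 = 120 → write 8 carry 7
  2×15+7 = 37 → write 5 carry 2
  f×15+2 = 227 → write 3 carry 14
  0×15+14 = 14 → write e
  e×15 = 210 → write 2 carry 13
  2×15+13 = 43 → write b carry 2
  8×15+2 = 122 → write a carry 7
  remaining carry: 7

0x7ab2e358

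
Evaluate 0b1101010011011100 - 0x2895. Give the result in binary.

0b1010110001000111

0x2895 = 0b10100010010101 in binary.
Subtract column by column in base 2:
  0-1 → 1 (borrow)
  0-0-1 → 1 (borrow)
  1-1-1 → 1 (borrow)
  1-0-1 → 0
  1-1 → 0
  0-0 → 0
  1-0 → 1
  1-1 → 0
  0-0 → 0
  0-0 → 0
  1-0 → 1
  0-1 → 1 (borrow)
  1-0-1 → 0
  0-1 → 1 (borrow)
  1-0-1 → 0
  1-0 → 1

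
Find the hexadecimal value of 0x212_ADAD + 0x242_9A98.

0x4554845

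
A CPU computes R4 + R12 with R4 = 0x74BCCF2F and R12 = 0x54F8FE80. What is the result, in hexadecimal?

Add column by column in base 16, right to left:
  F+0 = F
  2+8 = A
  F+E = D carry 1
  C+F+1 = C carry 1
  C+8+1 = 5 carry 1
  B+F+1 = B carry 1
  4+4+1 = 9
  7+5 = C

0xC9B5CDAF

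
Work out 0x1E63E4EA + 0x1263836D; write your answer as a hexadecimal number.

Add column by column in base 16, right to left:
  A+D = 7 carry 1
  E+6+1 = 5 carry 1
  4+3+1 = 8
  E+8 = 6 carry 1
  3+3+1 = 7
  6+6 = C
  E+2 = 0 carry 1
  1+1+1 = 3

0x30C76857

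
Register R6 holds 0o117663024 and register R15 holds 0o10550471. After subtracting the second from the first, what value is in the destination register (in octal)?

Subtract column by column in base 8:
  4-1 → 3
  2-7 → 3 (borrow)
  0-4-1 → 3 (borrow)
  3-0-1 → 2
  6-5 → 1
  6-5 → 1
  7-0 → 7
  1-1 → 0
  1-0 → 1

0o107112333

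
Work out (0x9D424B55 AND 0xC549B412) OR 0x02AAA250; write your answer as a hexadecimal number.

0x87EAA250

0x9D424B55 AND 0xC549B412 = 0x85400010.
Then OR with 0x02AAA250.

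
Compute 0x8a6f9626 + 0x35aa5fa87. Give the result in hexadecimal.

Add column by column in base 16, right to left:
  6+7 = d
  2+8 = a
  6+a = 0 carry 1
  9+f+1 = 9 carry 1
  f+5+1 = 5 carry 1
  6+a+1 = 1 carry 1
  a+a+1 = 5 carry 1
  8+5+1 = e
  0+3 = 3

0x3e51590ad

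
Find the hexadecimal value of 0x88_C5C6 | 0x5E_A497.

0xDEE5D7

OR each hex digit independently (no carries):
  8|5=D, 8|E=E, C|A=E, 5|4=5, C|9=D, 6|7=7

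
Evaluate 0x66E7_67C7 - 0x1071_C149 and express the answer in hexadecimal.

0x5675A67E

Subtract column by column in base 16:
  7-9 → E (borrow)
  C-4-1 → 7
  7-1 → 6
  6-C → A (borrow)
  7-1-1 → 5
  E-7 → 7
  6-0 → 6
  6-1 → 5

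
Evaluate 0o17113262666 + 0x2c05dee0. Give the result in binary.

0b10100101001100110100010010010110

0o17113262666 = 0b1111001001011010110010110110110 in binary.
0x2c05dee0 = 0b101100000001011101111011100000 in binary.
Add column by column in base 2, right to left:
  0+0 = 0
  1+0 = 1
  1+0 = 1
  0+0 = 0
  1+0 = 1
  1+1 = 0 carry 1
  0+1+1 = 0 carry 1
  1+1+1 = 1 carry 1
  1+0+1 = 0 carry 1
  0+1+1 = 0 carry 1
  1+1+1 = 1 carry 1
  0+1+1 = 0 carry 1
  0+1+1 = 0 carry 1
  1+0+1 = 0 carry 1
  1+1+1 = 1 carry 1
  0+1+1 = 0 carry 1
  1+1+1 = 1 carry 1
  0+0+1 = 1
  1+1 = 0 carry 1
  1+0+1 = 0 carry 1
  0+0+1 = 1
  1+0 = 1
  0+0 = 0
  0+0 = 0
  1+0 = 1
  0+0 = 0
  0+1 = 1
  1+1 = 0 carry 1
  1+0+1 = 0 carry 1
  1+1+1 = 1 carry 1
  1+0+1 = 0 carry 1
  final carry 1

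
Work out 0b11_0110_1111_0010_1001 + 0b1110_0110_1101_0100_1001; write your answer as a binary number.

Add column by column in base 2, right to left:
  1+1 = 0 carry 1
  0+0+1 = 1
  0+0 = 0
  1+1 = 0 carry 1
  0+0+1 = 1
  1+0 = 1
  0+1 = 1
  0+0 = 0
  1+1 = 0 carry 1
  1+0+1 = 0 carry 1
  1+1+1 = 1 carry 1
  1+1+1 = 1 carry 1
  0+0+1 = 1
  1+1 = 0 carry 1
  1+1+1 = 1 carry 1
  0+0+1 = 1
  1+0 = 1
  1+1 = 0 carry 1
  0+1+1 = 0 carry 1
  0+1+1 = 0 carry 1
  final carry 1

0b100011101110001110010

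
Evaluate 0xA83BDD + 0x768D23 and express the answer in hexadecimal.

0x11EC900

Add column by column in base 16, right to left:
  D+3 = 0 carry 1
  D+2+1 = 0 carry 1
  B+D+1 = 9 carry 1
  3+8+1 = C
  8+6 = E
  A+7 = 1 carry 1
  final carry 1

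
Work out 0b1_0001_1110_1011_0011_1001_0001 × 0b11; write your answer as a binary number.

Multiply each base-2 digit by 3, carrying:
  1×3 = 3 → write 1 carry 1
  0×3+1 = 1 → write 1
  0×3 = 0 → write 0
  0×3 = 0 → write 0
  1×3 = 3 → write 1 carry 1
  0×3+1 = 1 → write 1
  0×3 = 0 → write 0
  1×3 = 3 → write 1 carry 1
  1×3+1 = 4 → write 0 carry 2
  1×3+2 = 5 → write 1 carry 2
  0×3+2 = 2 → write 0 carry 1
  0×3+1 = 1 → write 1
  1×3 = 3 → write 1 carry 1
  1×3+1 = 4 → write 0 carry 2
  0×3+2 = 2 → write 0 carry 1
  1×3+1 = 4 → write 0 carry 2
  0×3+2 = 2 → write 0 carry 1
  1×3+1 = 4 → write 0 carry 2
  1×3+2 = 5 → write 1 carry 2
  1×3+2 = 5 → write 1 carry 2
  1×3+2 = 5 → write 1 carry 2
  0×3+2 = 2 → write 0 carry 1
  0×3+1 = 1 → write 1
  0×3 = 0 → write 0
  1×3 = 3 → write 1 carry 1
  remaining carry: 1

0b11010111000001101010110011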